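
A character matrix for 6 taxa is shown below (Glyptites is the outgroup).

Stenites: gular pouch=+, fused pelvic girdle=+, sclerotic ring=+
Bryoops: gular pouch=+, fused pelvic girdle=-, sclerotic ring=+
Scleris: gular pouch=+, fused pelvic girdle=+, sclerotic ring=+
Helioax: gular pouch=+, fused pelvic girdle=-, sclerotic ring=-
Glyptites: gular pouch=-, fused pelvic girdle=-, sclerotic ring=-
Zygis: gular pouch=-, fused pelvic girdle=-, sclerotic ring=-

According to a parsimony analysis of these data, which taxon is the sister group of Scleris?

The outgroup has state '-' for every character, so '+' is the derived state throughout.
gular pouch: derived state '+' in Bryoops, Helioax, Scleris, and Stenites only — synapomorphy for {Bryoops, Helioax, Scleris, Stenites}.
Only Scleris and Stenites show the derived state '+' for fused pelvic girdle, supporting them as a clade.
sclerotic ring (derived state '+') is shared by Bryoops, Scleris, and Stenites — a synapomorphy uniting that clade.
Most parsimonious ingroup topology: ((((Scleris,Stenites),Bryoops),Helioax),Zygis).
Scleris and Stenites form a cherry on this tree, so they are sister taxa.

Stenites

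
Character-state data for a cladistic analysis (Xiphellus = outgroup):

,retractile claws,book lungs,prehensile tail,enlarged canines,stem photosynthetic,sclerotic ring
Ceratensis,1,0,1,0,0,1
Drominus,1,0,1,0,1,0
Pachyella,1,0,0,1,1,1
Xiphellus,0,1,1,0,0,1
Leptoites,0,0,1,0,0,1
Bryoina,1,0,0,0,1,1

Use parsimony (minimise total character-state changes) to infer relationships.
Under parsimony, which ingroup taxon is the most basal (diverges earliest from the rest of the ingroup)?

Character polarity is set by the outgroup: the derived state is whichever differs from the outgroup's state, so for book lungs, prehensile tail, sclerotic ring the derived state is '0', and for the remaining characters it is '1'.
retractile claws: derived state '1' in Bryoina, Ceratensis, Drominus, and Pachyella only — synapomorphy for {Bryoina, Ceratensis, Drominus, Pachyella}.
book lungs (derived state '0') is shared by all ingroup taxa — unites the whole ingroup.
prehensile tail (derived state '0') is shared by Bryoina and Pachyella — a synapomorphy uniting that clade.
enlarged canines: derived state '1' in Pachyella only — an autapomorphy, so it tells us nothing about relationships among taxa.
stem photosynthetic: derived state '1' in Bryoina, Drominus, and Pachyella only — synapomorphy for {Bryoina, Drominus, Pachyella}.
sclerotic ring: derived state '0' in Drominus only — an autapomorphy, so it tells us nothing about relationships among taxa.
Most parsimonious ingroup topology: ((((Pachyella,Bryoina),Drominus),Ceratensis),Leptoites).
Leptoites is sister to the clade containing all other ingroup taxa, so it is the earliest-diverging (most basal) ingroup lineage.

Leptoites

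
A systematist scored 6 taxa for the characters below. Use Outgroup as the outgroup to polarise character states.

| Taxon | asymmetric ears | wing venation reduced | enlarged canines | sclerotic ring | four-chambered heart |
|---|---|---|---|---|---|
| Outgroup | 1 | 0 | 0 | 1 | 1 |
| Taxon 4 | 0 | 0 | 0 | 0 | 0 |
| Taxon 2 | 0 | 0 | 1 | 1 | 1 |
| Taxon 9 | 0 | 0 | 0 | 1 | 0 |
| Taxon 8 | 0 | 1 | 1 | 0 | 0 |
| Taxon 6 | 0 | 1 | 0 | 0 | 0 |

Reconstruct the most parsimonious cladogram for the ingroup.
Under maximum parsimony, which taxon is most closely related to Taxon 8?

Character polarity is set by the outgroup: the derived state is whichever differs from the outgroup's state, so for asymmetric ears, sclerotic ring, four-chambered heart the derived state is '0', and for the remaining characters it is '1'.
All ingroup taxa share the derived state '0' for asymmetric ears; it defines the ingroup but does not resolve relationships within it.
wing venation reduced: derived state '1' in Taxon 6 and Taxon 8 only — synapomorphy for {Taxon 6, Taxon 8}.
enlarged canines (state '1') occurs in Taxon 2 and Taxon 8 but conflicts with the nesting implied by the other characters — most parsimoniously interpreted as homoplasy.
sclerotic ring: derived state '0' in Taxon 4, Taxon 6, and Taxon 8 only — synapomorphy for {Taxon 4, Taxon 6, Taxon 8}.
four-chambered heart (derived state '0') is shared by Taxon 4, Taxon 6, Taxon 8, and Taxon 9 — a synapomorphy uniting that clade.
Most parsimonious ingroup topology: (((Taxon 4,(Taxon 8,Taxon 6)),Taxon 9),Taxon 2).
Taxon 8 and Taxon 6 form a cherry on this tree, so they are sister taxa.

Taxon 6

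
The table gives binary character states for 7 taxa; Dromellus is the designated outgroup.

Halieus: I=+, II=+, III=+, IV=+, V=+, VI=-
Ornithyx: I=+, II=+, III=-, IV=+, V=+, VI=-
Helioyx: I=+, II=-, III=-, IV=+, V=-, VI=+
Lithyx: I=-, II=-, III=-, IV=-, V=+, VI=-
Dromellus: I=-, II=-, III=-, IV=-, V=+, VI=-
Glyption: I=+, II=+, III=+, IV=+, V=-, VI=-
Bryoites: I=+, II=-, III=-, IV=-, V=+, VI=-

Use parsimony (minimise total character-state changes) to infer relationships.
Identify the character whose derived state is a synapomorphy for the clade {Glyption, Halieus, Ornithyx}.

II

Character polarity is set by the outgroup: the derived state is whichever differs from the outgroup's state, so for V the derived state is '-', and for the remaining characters it is '+'.
I (derived state '+') is shared by Bryoites, Glyption, Halieus, Helioyx, and Ornithyx — a synapomorphy uniting that clade.
II: derived state '+' in Glyption, Halieus, and Ornithyx only — synapomorphy for {Glyption, Halieus, Ornithyx}.
Only Glyption and Halieus show the derived state '+' for III, supporting them as a clade.
Only Glyption, Halieus, Helioyx, and Ornithyx show the derived state '+' for IV, supporting them as a clade.
V groups Glyption and Helioyx, which is incompatible with the clades supported by the remaining characters; treating it as convergent (homoplasy) costs fewer steps than any alternative tree.
VI: derived state '+' in Helioyx only — an autapomorphy, so it tells us nothing about relationships among taxa.
Most parsimonious ingroup topology: ((Bryoites,((Ornithyx,(Glyption,Halieus)),Helioyx)),Lithyx).
The clade {Glyption, Halieus, Ornithyx} is supported by II: its derived state '+' occurs in exactly those taxa and in no other taxon (including the outgroup).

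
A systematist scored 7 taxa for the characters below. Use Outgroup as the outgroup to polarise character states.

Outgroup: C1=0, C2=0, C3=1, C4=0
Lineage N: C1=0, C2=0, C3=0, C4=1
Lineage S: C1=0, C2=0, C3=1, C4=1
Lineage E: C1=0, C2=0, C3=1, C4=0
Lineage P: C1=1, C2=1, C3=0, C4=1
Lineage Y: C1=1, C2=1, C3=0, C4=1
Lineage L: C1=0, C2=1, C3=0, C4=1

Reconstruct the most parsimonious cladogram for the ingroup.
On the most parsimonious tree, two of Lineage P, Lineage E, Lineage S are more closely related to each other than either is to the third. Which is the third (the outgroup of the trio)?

Character polarity is set by the outgroup: the derived state is whichever differs from the outgroup's state, so for C3 the derived state is '0', and for the remaining characters it is '1'.
C1: derived state '1' in Lineage P and Lineage Y only — synapomorphy for {Lineage P, Lineage Y}.
Only Lineage L, Lineage P, and Lineage Y show the derived state '1' for C2, supporting them as a clade.
C3: derived state '0' in Lineage L, Lineage N, Lineage P, and Lineage Y only — synapomorphy for {Lineage L, Lineage N, Lineage P, Lineage Y}.
C4 (derived state '1') is shared by Lineage L, Lineage N, Lineage P, Lineage S, and Lineage Y — a synapomorphy uniting that clade.
Most parsimonious ingroup topology: (((Lineage N,((Lineage P,Lineage Y),Lineage L)),Lineage S),Lineage E).
Lineage P and Lineage S share a more recent common ancestor with each other than either does with Lineage E, so Lineage E is the least closely related of the three.

Lineage E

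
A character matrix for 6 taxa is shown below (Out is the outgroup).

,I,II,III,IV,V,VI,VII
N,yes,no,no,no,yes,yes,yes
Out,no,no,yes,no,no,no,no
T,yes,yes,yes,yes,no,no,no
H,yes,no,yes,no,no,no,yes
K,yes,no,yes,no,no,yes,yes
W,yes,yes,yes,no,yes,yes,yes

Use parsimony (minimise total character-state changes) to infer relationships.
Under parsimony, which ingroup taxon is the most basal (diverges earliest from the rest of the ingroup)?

T

Character polarity is set by the outgroup: the derived state is whichever differs from the outgroup's state, so for III the derived state is 'no', and for the remaining characters it is 'yes'.
I (derived state 'yes') is shared by all ingroup taxa — unites the whole ingroup.
II (state 'yes') occurs in T and W but conflicts with the nesting implied by the other characters — most parsimoniously interpreted as homoplasy.
III: derived state 'no' in N only — an autapomorphy, so it tells us nothing about relationships among taxa.
IV: derived state 'yes' in T only — an autapomorphy, so it tells us nothing about relationships among taxa.
V (derived state 'yes') is shared by N and W — a synapomorphy uniting that clade.
VI (derived state 'yes') is shared by K, N, and W — a synapomorphy uniting that clade.
Only H, K, N, and W show the derived state 'yes' for VII, supporting them as a clade.
Most parsimonious ingroup topology: ((H,((N,W),K)),T).
T is sister to the clade containing all other ingroup taxa, so it is the earliest-diverging (most basal) ingroup lineage.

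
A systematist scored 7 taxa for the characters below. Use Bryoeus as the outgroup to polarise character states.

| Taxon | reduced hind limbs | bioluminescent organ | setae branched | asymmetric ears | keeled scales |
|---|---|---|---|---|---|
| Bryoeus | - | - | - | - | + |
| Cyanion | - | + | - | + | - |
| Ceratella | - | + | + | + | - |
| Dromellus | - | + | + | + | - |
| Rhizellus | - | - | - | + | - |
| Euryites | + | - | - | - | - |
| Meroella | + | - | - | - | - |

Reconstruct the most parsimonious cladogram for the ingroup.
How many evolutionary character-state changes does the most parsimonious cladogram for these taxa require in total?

5

Character polarity is set by the outgroup: the derived state is whichever differs from the outgroup's state, so for keeled scales the derived state is '-', and for the remaining characters it is '+'.
reduced hind limbs: derived state '+' in Euryites and Meroella only — synapomorphy for {Euryites, Meroella}.
Only Ceratella, Cyanion, and Dromellus show the derived state '+' for bioluminescent organ, supporting them as a clade.
setae branched (derived state '+') is shared by Ceratella and Dromellus — a synapomorphy uniting that clade.
asymmetric ears: derived state '+' in Ceratella, Cyanion, Dromellus, and Rhizellus only — synapomorphy for {Ceratella, Cyanion, Dromellus, Rhizellus}.
keeled scales (derived state '-') is shared by all ingroup taxa — unites the whole ingroup.
Most parsimonious ingroup topology: (((Cyanion,(Ceratella,Dromellus)),Rhizellus),(Euryites,Meroella)).
Changes per character on this tree: reduced hind limbs: 1; bioluminescent organ: 1; setae branched: 1; asymmetric ears: 1; keeled scales: 1.
Total = 5.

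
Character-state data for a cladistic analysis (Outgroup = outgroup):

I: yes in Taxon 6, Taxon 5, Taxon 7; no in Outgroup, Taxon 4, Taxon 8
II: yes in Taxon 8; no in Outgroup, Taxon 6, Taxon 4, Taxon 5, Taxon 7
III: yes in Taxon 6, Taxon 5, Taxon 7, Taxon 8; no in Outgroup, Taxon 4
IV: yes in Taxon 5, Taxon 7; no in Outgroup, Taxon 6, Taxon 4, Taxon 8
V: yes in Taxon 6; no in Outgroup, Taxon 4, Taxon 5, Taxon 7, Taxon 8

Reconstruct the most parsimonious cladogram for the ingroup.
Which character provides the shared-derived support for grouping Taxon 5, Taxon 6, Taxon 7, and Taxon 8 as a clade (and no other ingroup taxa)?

The outgroup has state 'no' for every character, so 'yes' is the derived state throughout.
Only Taxon 5, Taxon 6, and Taxon 7 show the derived state 'yes' for I, supporting them as a clade.
II: derived state 'yes' in Taxon 8 only — an autapomorphy, so it tells us nothing about relationships among taxa.
Only Taxon 5, Taxon 6, Taxon 7, and Taxon 8 show the derived state 'yes' for III, supporting them as a clade.
IV (derived state 'yes') is shared by Taxon 5 and Taxon 7 — a synapomorphy uniting that clade.
V (derived state 'yes') is unique to Taxon 6 (autapomorphy; uninformative for grouping).
Most parsimonious ingroup topology: (((Taxon 6,(Taxon 5,Taxon 7)),Taxon 8),Taxon 4).
The clade {Taxon 5, Taxon 6, Taxon 7, Taxon 8} is supported by III: its derived state 'yes' occurs in exactly those taxa and in no other taxon (including the outgroup).

III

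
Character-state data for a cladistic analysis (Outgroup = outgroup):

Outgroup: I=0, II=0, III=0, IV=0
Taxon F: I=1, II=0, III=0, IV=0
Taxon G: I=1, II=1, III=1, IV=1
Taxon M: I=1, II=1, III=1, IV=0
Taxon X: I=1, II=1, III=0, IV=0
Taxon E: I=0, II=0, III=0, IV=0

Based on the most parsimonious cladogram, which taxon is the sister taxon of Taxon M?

Taxon G

The outgroup has state '0' for every character, so '1' is the derived state throughout.
I (derived state '1') is shared by Taxon F, Taxon G, Taxon M, and Taxon X — a synapomorphy uniting that clade.
II (derived state '1') is shared by Taxon G, Taxon M, and Taxon X — a synapomorphy uniting that clade.
III: derived state '1' in Taxon G and Taxon M only — synapomorphy for {Taxon G, Taxon M}.
IV: derived state '1' in Taxon G only — an autapomorphy, so it tells us nothing about relationships among taxa.
Most parsimonious ingroup topology: ((Taxon F,((Taxon G,Taxon M),Taxon X)),Taxon E).
Taxon M and Taxon G form a cherry on this tree, so they are sister taxa.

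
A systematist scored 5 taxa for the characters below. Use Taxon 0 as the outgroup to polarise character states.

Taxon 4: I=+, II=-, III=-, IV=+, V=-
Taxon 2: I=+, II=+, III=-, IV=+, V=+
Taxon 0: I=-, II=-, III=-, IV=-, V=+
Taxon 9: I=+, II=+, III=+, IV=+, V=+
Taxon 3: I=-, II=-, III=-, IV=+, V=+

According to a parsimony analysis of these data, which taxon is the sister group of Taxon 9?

Taxon 2

Character polarity is set by the outgroup: the derived state is whichever differs from the outgroup's state, so for V the derived state is '-', and for the remaining characters it is '+'.
I (derived state '+') is shared by Taxon 2, Taxon 4, and Taxon 9 — a synapomorphy uniting that clade.
II: derived state '+' in Taxon 2 and Taxon 9 only — synapomorphy for {Taxon 2, Taxon 9}.
III: derived state '+' in Taxon 9 only — an autapomorphy, so it tells us nothing about relationships among taxa.
All ingroup taxa share the derived state '+' for IV; it defines the ingroup but does not resolve relationships within it.
V (derived state '-') is unique to Taxon 4 (autapomorphy; uninformative for grouping).
Most parsimonious ingroup topology: ((Taxon 4,(Taxon 9,Taxon 2)),Taxon 3).
Taxon 9 and Taxon 2 form a cherry on this tree, so they are sister taxa.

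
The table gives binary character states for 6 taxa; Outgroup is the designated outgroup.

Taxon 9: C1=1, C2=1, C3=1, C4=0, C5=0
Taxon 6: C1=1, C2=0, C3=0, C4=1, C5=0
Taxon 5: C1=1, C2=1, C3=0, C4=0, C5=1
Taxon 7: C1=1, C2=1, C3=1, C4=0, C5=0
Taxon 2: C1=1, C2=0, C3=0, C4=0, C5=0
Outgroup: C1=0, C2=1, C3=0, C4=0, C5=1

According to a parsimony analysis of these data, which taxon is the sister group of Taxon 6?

Character polarity is set by the outgroup: the derived state is whichever differs from the outgroup's state, so for C2, C5 the derived state is '0', and for the remaining characters it is '1'.
All ingroup taxa share the derived state '1' for C1; it defines the ingroup but does not resolve relationships within it.
Only Taxon 2 and Taxon 6 show the derived state '0' for C2, supporting them as a clade.
C3 (derived state '1') is shared by Taxon 7 and Taxon 9 — a synapomorphy uniting that clade.
C4 (derived state '1') is unique to Taxon 6 (autapomorphy; uninformative for grouping).
Only Taxon 2, Taxon 6, Taxon 7, and Taxon 9 show the derived state '0' for C5, supporting them as a clade.
Most parsimonious ingroup topology: (Taxon 5,((Taxon 7,Taxon 9),(Taxon 2,Taxon 6))).
Taxon 6 and Taxon 2 form a cherry on this tree, so they are sister taxa.

Taxon 2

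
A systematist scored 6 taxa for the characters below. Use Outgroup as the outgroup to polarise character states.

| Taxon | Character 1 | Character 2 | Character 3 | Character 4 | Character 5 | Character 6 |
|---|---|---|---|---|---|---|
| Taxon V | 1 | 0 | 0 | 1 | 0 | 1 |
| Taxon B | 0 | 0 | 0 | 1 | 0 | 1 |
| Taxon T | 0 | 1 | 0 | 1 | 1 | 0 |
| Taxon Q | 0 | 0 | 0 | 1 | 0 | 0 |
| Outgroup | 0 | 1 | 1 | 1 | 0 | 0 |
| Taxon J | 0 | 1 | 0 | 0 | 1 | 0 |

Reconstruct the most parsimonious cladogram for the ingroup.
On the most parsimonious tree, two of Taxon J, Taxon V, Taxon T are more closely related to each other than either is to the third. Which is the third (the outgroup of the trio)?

Character polarity is set by the outgroup: the derived state is whichever differs from the outgroup's state, so for Character 2, Character 3, Character 4 the derived state is '0', and for the remaining characters it is '1'.
Character 1: derived state '1' in Taxon V only — an autapomorphy, so it tells us nothing about relationships among taxa.
Character 2: derived state '0' in Taxon B, Taxon Q, and Taxon V only — synapomorphy for {Taxon B, Taxon Q, Taxon V}.
All ingroup taxa share the derived state '0' for Character 3; it defines the ingroup but does not resolve relationships within it.
Character 4 (derived state '0') is unique to Taxon J (autapomorphy; uninformative for grouping).
Character 5: derived state '1' in Taxon J and Taxon T only — synapomorphy for {Taxon J, Taxon T}.
Character 6: derived state '1' in Taxon B and Taxon V only — synapomorphy for {Taxon B, Taxon V}.
Most parsimonious ingroup topology: ((Taxon T,Taxon J),((Taxon V,Taxon B),Taxon Q)).
Taxon T and Taxon J share a more recent common ancestor with each other than either does with Taxon V, so Taxon V is the least closely related of the three.

Taxon V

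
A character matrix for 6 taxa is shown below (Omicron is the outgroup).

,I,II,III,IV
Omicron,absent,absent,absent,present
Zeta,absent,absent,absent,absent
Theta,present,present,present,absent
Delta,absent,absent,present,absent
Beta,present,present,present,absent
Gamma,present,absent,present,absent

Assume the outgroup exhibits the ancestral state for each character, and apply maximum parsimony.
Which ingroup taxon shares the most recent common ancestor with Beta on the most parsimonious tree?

Theta

Character polarity is set by the outgroup: the derived state is whichever differs from the outgroup's state, so for IV the derived state is 'absent', and for the remaining characters it is 'present'.
I: derived state 'present' in Beta, Gamma, and Theta only — synapomorphy for {Beta, Gamma, Theta}.
II (derived state 'present') is shared by Beta and Theta — a synapomorphy uniting that clade.
III: derived state 'present' in Beta, Delta, Gamma, and Theta only — synapomorphy for {Beta, Delta, Gamma, Theta}.
IV (derived state 'absent') is shared by all ingroup taxa — unites the whole ingroup.
Most parsimonious ingroup topology: (Zeta,(((Theta,Beta),Gamma),Delta)).
Beta and Theta form a cherry on this tree, so they are sister taxa.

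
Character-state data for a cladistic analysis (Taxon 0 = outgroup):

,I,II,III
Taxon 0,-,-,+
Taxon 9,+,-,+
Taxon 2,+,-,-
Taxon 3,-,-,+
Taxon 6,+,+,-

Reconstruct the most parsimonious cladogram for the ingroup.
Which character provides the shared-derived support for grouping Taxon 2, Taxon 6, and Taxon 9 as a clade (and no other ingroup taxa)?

Character polarity is set by the outgroup: the derived state is whichever differs from the outgroup's state, so for III the derived state is '-', and for the remaining characters it is '+'.
Only Taxon 2, Taxon 6, and Taxon 9 show the derived state '+' for I, supporting them as a clade.
II: derived state '+' in Taxon 6 only — an autapomorphy, so it tells us nothing about relationships among taxa.
Only Taxon 2 and Taxon 6 show the derived state '-' for III, supporting them as a clade.
Most parsimonious ingroup topology: ((Taxon 9,(Taxon 2,Taxon 6)),Taxon 3).
The clade {Taxon 2, Taxon 6, Taxon 9} is supported by I: its derived state '+' occurs in exactly those taxa and in no other taxon (including the outgroup).

I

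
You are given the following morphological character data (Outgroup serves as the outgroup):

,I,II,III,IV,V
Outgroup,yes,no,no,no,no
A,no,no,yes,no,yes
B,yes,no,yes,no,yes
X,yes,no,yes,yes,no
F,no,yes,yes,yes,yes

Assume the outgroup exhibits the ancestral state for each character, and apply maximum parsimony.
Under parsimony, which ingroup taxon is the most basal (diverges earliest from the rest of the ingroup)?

X

Character polarity is set by the outgroup: the derived state is whichever differs from the outgroup's state, so for I the derived state is 'no', and for the remaining characters it is 'yes'.
I: derived state 'no' in A and F only — synapomorphy for {A, F}.
II: derived state 'yes' in F only — an autapomorphy, so it tells us nothing about relationships among taxa.
All ingroup taxa share the derived state 'yes' for III; it defines the ingroup but does not resolve relationships within it.
IV (state 'yes') occurs in F and X but conflicts with the nesting implied by the other characters — most parsimoniously interpreted as homoplasy.
V: derived state 'yes' in A, B, and F only — synapomorphy for {A, B, F}.
Most parsimonious ingroup topology: (((A,F),B),X).
X is sister to the clade containing all other ingroup taxa, so it is the earliest-diverging (most basal) ingroup lineage.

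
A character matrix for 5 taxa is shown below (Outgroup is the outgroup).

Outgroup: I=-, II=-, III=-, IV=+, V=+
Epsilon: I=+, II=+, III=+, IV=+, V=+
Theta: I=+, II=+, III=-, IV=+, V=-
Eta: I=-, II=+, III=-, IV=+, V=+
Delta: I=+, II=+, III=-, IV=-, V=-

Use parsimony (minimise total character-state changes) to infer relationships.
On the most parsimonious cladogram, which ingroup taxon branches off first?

Eta

Character polarity is set by the outgroup: the derived state is whichever differs from the outgroup's state, so for IV, V the derived state is '-', and for the remaining characters it is '+'.
I: derived state '+' in Delta, Epsilon, and Theta only — synapomorphy for {Delta, Epsilon, Theta}.
All ingroup taxa share the derived state '+' for II; it defines the ingroup but does not resolve relationships within it.
III: derived state '+' in Epsilon only — an autapomorphy, so it tells us nothing about relationships among taxa.
IV: derived state '-' in Delta only — an autapomorphy, so it tells us nothing about relationships among taxa.
V (derived state '-') is shared by Delta and Theta — a synapomorphy uniting that clade.
Most parsimonious ingroup topology: ((Epsilon,(Theta,Delta)),Eta).
Eta is sister to the clade containing all other ingroup taxa, so it is the earliest-diverging (most basal) ingroup lineage.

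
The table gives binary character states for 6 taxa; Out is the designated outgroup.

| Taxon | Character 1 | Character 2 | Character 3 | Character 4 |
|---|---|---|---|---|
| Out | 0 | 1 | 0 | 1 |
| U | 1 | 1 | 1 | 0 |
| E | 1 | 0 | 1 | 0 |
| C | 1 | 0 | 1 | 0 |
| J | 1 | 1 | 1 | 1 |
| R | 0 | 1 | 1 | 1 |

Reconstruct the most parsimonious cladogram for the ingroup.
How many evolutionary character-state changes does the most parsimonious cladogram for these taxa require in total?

4

Character polarity is set by the outgroup: the derived state is whichever differs from the outgroup's state, so for Character 2, Character 4 the derived state is '0', and for the remaining characters it is '1'.
Character 1: derived state '1' in C, E, J, and U only — synapomorphy for {C, E, J, U}.
Only C and E show the derived state '0' for Character 2, supporting them as a clade.
All ingroup taxa share the derived state '1' for Character 3; it defines the ingroup but does not resolve relationships within it.
Only C, E, and U show the derived state '0' for Character 4, supporting them as a clade.
Most parsimonious ingroup topology: (((U,(E,C)),J),R).
Changes per character on this tree: Character 1: 1; Character 2: 1; Character 3: 1; Character 4: 1.
Total = 4.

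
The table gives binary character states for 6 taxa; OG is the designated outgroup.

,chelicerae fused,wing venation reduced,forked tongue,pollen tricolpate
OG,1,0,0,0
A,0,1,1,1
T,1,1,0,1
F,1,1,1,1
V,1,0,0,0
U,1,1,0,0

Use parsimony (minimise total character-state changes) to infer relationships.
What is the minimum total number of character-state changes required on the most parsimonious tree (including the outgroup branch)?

Character polarity is set by the outgroup: the derived state is whichever differs from the outgroup's state, so for chelicerae fused the derived state is '0', and for the remaining characters it is '1'.
chelicerae fused: derived state '0' in A only — an autapomorphy, so it tells us nothing about relationships among taxa.
wing venation reduced: derived state '1' in A, F, T, and U only — synapomorphy for {A, F, T, U}.
forked tongue: derived state '1' in A and F only — synapomorphy for {A, F}.
Only A, F, and T show the derived state '1' for pollen tricolpate, supporting them as a clade.
Most parsimonious ingroup topology: ((((A,F),T),U),V).
Changes per character on this tree: chelicerae fused: 1; wing venation reduced: 1; forked tongue: 1; pollen tricolpate: 1.
Total = 4.

4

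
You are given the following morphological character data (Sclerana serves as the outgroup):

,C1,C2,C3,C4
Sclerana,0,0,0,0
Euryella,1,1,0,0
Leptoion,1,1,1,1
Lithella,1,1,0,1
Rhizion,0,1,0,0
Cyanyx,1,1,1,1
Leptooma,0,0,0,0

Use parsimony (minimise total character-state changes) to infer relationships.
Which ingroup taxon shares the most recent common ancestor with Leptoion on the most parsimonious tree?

Cyanyx

The outgroup has state '0' for every character, so '1' is the derived state throughout.
C1 (derived state '1') is shared by Cyanyx, Euryella, Leptoion, and Lithella — a synapomorphy uniting that clade.
Only Cyanyx, Euryella, Leptoion, Lithella, and Rhizion show the derived state '1' for C2, supporting them as a clade.
C3: derived state '1' in Cyanyx and Leptoion only — synapomorphy for {Cyanyx, Leptoion}.
C4: derived state '1' in Cyanyx, Leptoion, and Lithella only — synapomorphy for {Cyanyx, Leptoion, Lithella}.
Most parsimonious ingroup topology: (((Euryella,((Leptoion,Cyanyx),Lithella)),Rhizion),Leptooma).
Leptoion and Cyanyx form a cherry on this tree, so they are sister taxa.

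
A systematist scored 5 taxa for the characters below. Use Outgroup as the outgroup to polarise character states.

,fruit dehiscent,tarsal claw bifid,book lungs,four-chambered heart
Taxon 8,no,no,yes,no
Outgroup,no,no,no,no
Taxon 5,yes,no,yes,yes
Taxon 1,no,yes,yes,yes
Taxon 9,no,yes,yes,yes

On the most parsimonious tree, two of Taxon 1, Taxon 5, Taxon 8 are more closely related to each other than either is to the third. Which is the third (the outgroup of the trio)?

Taxon 8

The outgroup has state 'no' for every character, so 'yes' is the derived state throughout.
fruit dehiscent (derived state 'yes') is unique to Taxon 5 (autapomorphy; uninformative for grouping).
Only Taxon 1 and Taxon 9 show the derived state 'yes' for tarsal claw bifid, supporting them as a clade.
All ingroup taxa share the derived state 'yes' for book lungs; it defines the ingroup but does not resolve relationships within it.
four-chambered heart (derived state 'yes') is shared by Taxon 1, Taxon 5, and Taxon 9 — a synapomorphy uniting that clade.
Most parsimonious ingroup topology: (((Taxon 9,Taxon 1),Taxon 5),Taxon 8).
Taxon 1 and Taxon 5 share a more recent common ancestor with each other than either does with Taxon 8, so Taxon 8 is the least closely related of the three.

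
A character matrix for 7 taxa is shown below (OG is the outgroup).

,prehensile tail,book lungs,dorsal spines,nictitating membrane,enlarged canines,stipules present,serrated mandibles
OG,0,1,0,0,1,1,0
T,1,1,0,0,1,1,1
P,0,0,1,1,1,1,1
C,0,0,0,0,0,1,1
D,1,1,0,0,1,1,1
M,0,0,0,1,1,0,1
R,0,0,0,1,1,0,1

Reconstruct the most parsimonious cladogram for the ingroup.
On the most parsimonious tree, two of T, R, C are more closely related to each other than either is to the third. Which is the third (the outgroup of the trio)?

T

Character polarity is set by the outgroup: the derived state is whichever differs from the outgroup's state, so for book lungs, enlarged canines, stipules present the derived state is '0', and for the remaining characters it is '1'.
prehensile tail: derived state '1' in D and T only — synapomorphy for {D, T}.
book lungs (derived state '0') is shared by C, M, P, and R — a synapomorphy uniting that clade.
dorsal spines: derived state '1' in P only — an autapomorphy, so it tells us nothing about relationships among taxa.
nictitating membrane: derived state '1' in M, P, and R only — synapomorphy for {M, P, R}.
enlarged canines: derived state '0' in C only — an autapomorphy, so it tells us nothing about relationships among taxa.
stipules present (derived state '0') is shared by M and R — a synapomorphy uniting that clade.
All ingroup taxa share the derived state '1' for serrated mandibles; it defines the ingroup but does not resolve relationships within it.
Most parsimonious ingroup topology: ((T,D),((P,(M,R)),C)).
R and C share a more recent common ancestor with each other than either does with T, so T is the least closely related of the three.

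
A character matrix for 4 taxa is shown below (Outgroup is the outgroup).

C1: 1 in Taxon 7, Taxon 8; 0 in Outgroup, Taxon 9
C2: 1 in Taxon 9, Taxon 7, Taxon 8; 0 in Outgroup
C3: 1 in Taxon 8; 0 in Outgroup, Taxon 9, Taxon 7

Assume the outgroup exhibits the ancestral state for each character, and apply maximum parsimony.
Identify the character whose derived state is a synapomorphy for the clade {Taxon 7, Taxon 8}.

The outgroup has state '0' for every character, so '1' is the derived state throughout.
Only Taxon 7 and Taxon 8 show the derived state '1' for C1, supporting them as a clade.
C2 (derived state '1') is shared by all ingroup taxa — unites the whole ingroup.
C3: derived state '1' in Taxon 8 only — an autapomorphy, so it tells us nothing about relationships among taxa.
Most parsimonious ingroup topology: (Taxon 9,(Taxon 7,Taxon 8)).
The clade {Taxon 7, Taxon 8} is supported by C1: its derived state '1' occurs in exactly those taxa and in no other taxon (including the outgroup).

C1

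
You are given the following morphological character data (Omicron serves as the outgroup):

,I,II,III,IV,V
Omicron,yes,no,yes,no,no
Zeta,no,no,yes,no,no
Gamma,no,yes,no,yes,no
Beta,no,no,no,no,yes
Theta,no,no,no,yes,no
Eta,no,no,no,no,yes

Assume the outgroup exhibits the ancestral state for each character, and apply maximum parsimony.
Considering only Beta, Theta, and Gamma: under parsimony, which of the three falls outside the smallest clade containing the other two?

Character polarity is set by the outgroup: the derived state is whichever differs from the outgroup's state, so for I, III the derived state is 'no', and for the remaining characters it is 'yes'.
All ingroup taxa share the derived state 'no' for I; it defines the ingroup but does not resolve relationships within it.
II (derived state 'yes') is unique to Gamma (autapomorphy; uninformative for grouping).
III: derived state 'no' in Beta, Eta, Gamma, and Theta only — synapomorphy for {Beta, Eta, Gamma, Theta}.
IV: derived state 'yes' in Gamma and Theta only — synapomorphy for {Gamma, Theta}.
V: derived state 'yes' in Beta and Eta only — synapomorphy for {Beta, Eta}.
Most parsimonious ingroup topology: (Zeta,((Gamma,Theta),(Beta,Eta))).
Gamma and Theta share a more recent common ancestor with each other than either does with Beta, so Beta is the least closely related of the three.

Beta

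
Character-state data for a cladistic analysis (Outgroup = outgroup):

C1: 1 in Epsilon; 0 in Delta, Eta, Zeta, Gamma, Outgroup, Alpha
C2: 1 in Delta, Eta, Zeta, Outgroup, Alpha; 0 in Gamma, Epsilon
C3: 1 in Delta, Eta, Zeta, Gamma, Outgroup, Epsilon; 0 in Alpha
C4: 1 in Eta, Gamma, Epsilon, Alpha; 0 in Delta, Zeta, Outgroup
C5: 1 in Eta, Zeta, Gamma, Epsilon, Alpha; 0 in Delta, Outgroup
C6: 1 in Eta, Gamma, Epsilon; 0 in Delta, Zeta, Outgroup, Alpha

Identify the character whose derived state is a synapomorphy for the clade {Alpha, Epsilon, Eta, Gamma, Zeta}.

Character polarity is set by the outgroup: the derived state is whichever differs from the outgroup's state, so for C2, C3 the derived state is '0', and for the remaining characters it is '1'.
C1 (derived state '1') is unique to Epsilon (autapomorphy; uninformative for grouping).
Only Epsilon and Gamma show the derived state '0' for C2, supporting them as a clade.
C3 (derived state '0') is unique to Alpha (autapomorphy; uninformative for grouping).
C4: derived state '1' in Alpha, Epsilon, Eta, and Gamma only — synapomorphy for {Alpha, Epsilon, Eta, Gamma}.
Only Alpha, Epsilon, Eta, Gamma, and Zeta show the derived state '1' for C5, supporting them as a clade.
Only Epsilon, Eta, and Gamma show the derived state '1' for C6, supporting them as a clade.
Most parsimonious ingroup topology: (((((Gamma,Epsilon),Eta),Alpha),Zeta),Delta).
The clade {Alpha, Epsilon, Eta, Gamma, Zeta} is supported by C5: its derived state '1' occurs in exactly those taxa and in no other taxon (including the outgroup).

C5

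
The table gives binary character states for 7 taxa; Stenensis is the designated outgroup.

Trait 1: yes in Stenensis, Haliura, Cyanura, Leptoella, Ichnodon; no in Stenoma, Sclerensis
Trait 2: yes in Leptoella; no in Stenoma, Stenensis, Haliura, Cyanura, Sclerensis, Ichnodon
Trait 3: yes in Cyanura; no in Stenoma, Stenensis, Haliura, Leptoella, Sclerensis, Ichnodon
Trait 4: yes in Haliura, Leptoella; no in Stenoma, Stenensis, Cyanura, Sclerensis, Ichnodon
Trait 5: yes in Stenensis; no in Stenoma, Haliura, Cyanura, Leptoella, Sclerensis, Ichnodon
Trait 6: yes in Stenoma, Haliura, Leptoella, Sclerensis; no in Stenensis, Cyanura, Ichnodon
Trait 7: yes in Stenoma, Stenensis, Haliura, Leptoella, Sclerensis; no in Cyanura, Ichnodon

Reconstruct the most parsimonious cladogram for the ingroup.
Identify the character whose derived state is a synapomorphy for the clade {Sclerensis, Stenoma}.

Trait 1

Character polarity is set by the outgroup: the derived state is whichever differs from the outgroup's state, so for Trait 1, Trait 5, Trait 7 the derived state is 'no', and for the remaining characters it is 'yes'.
Trait 1 (derived state 'no') is shared by Sclerensis and Stenoma — a synapomorphy uniting that clade.
Trait 2 (derived state 'yes') is unique to Leptoella (autapomorphy; uninformative for grouping).
Trait 3 (derived state 'yes') is unique to Cyanura (autapomorphy; uninformative for grouping).
Trait 4: derived state 'yes' in Haliura and Leptoella only — synapomorphy for {Haliura, Leptoella}.
All ingroup taxa share the derived state 'no' for Trait 5; it defines the ingroup but does not resolve relationships within it.
Trait 6 (derived state 'yes') is shared by Haliura, Leptoella, Sclerensis, and Stenoma — a synapomorphy uniting that clade.
Trait 7: derived state 'no' in Cyanura and Ichnodon only — synapomorphy for {Cyanura, Ichnodon}.
Most parsimonious ingroup topology: (((Stenoma,Sclerensis),(Haliura,Leptoella)),(Ichnodon,Cyanura)).
The clade {Sclerensis, Stenoma} is supported by Trait 1: its derived state 'no' occurs in exactly those taxa and in no other taxon (including the outgroup).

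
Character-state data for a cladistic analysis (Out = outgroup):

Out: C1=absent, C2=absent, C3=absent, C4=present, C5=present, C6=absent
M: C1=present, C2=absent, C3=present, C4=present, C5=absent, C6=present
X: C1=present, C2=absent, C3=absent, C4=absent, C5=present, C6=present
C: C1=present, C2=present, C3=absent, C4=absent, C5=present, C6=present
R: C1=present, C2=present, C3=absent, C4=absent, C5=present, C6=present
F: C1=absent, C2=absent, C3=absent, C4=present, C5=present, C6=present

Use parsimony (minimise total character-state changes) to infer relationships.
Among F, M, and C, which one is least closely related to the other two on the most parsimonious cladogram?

Character polarity is set by the outgroup: the derived state is whichever differs from the outgroup's state, so for C4, C5 the derived state is 'absent', and for the remaining characters it is 'present'.
C1: derived state 'present' in C, M, R, and X only — synapomorphy for {C, M, R, X}.
C2: derived state 'present' in C and R only — synapomorphy for {C, R}.
C3 (derived state 'present') is unique to M (autapomorphy; uninformative for grouping).
Only C, R, and X show the derived state 'absent' for C4, supporting them as a clade.
C5 (derived state 'absent') is unique to M (autapomorphy; uninformative for grouping).
C6 (derived state 'present') is shared by all ingroup taxa — unites the whole ingroup.
Most parsimonious ingroup topology: ((M,(X,(C,R))),F).
M and C share a more recent common ancestor with each other than either does with F, so F is the least closely related of the three.

F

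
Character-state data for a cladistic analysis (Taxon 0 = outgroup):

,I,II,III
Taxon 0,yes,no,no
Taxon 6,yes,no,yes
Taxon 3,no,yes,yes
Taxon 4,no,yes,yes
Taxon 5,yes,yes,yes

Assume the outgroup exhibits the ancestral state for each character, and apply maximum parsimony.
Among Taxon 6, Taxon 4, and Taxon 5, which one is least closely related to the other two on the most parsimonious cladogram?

Taxon 6

Character polarity is set by the outgroup: the derived state is whichever differs from the outgroup's state, so for I the derived state is 'no', and for the remaining characters it is 'yes'.
I (derived state 'no') is shared by Taxon 3 and Taxon 4 — a synapomorphy uniting that clade.
II (derived state 'yes') is shared by Taxon 3, Taxon 4, and Taxon 5 — a synapomorphy uniting that clade.
All ingroup taxa share the derived state 'yes' for III; it defines the ingroup but does not resolve relationships within it.
Most parsimonious ingroup topology: (Taxon 6,((Taxon 3,Taxon 4),Taxon 5)).
Taxon 4 and Taxon 5 share a more recent common ancestor with each other than either does with Taxon 6, so Taxon 6 is the least closely related of the three.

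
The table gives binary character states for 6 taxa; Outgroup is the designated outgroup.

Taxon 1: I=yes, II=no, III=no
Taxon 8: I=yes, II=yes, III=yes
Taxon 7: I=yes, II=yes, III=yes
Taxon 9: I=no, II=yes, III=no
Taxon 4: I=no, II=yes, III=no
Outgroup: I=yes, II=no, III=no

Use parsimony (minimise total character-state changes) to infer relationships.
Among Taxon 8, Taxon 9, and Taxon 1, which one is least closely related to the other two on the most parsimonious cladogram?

Character polarity is set by the outgroup: the derived state is whichever differs from the outgroup's state, so for I the derived state is 'no', and for the remaining characters it is 'yes'.
Only Taxon 4 and Taxon 9 show the derived state 'no' for I, supporting them as a clade.
II (derived state 'yes') is shared by Taxon 4, Taxon 7, Taxon 8, and Taxon 9 — a synapomorphy uniting that clade.
III (derived state 'yes') is shared by Taxon 7 and Taxon 8 — a synapomorphy uniting that clade.
Most parsimonious ingroup topology: (((Taxon 9,Taxon 4),(Taxon 8,Taxon 7)),Taxon 1).
Taxon 9 and Taxon 8 share a more recent common ancestor with each other than either does with Taxon 1, so Taxon 1 is the least closely related of the three.

Taxon 1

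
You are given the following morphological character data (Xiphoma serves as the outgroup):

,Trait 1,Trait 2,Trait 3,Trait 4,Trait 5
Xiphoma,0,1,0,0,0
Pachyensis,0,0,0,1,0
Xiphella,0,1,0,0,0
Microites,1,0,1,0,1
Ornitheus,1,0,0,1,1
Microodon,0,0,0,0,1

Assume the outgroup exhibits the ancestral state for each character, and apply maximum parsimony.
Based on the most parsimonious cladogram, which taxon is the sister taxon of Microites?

Character polarity is set by the outgroup: the derived state is whichever differs from the outgroup's state, so for Trait 2 the derived state is '0', and for the remaining characters it is '1'.
Trait 1: derived state '1' in Microites and Ornitheus only — synapomorphy for {Microites, Ornitheus}.
Trait 2: derived state '0' in Microites, Microodon, Ornitheus, and Pachyensis only — synapomorphy for {Microites, Microodon, Ornitheus, Pachyensis}.
Trait 3: derived state '1' in Microites only — an autapomorphy, so it tells us nothing about relationships among taxa.
Trait 4 groups Ornitheus and Pachyensis, which is incompatible with the clades supported by the remaining characters; treating it as convergent (homoplasy) costs fewer steps than any alternative tree.
Trait 5: derived state '1' in Microites, Microodon, and Ornitheus only — synapomorphy for {Microites, Microodon, Ornitheus}.
Most parsimonious ingroup topology: ((Pachyensis,((Microites,Ornitheus),Microodon)),Xiphella).
Microites and Ornitheus form a cherry on this tree, so they are sister taxa.

Ornitheus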